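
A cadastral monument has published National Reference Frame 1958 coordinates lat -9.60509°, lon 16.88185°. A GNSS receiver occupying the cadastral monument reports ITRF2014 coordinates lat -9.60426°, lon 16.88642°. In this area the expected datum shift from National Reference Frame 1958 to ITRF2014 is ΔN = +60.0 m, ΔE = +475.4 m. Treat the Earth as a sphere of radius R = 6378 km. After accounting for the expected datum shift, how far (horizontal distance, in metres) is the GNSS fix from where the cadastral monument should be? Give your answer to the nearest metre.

Observed coordinate differences: Δφ = +0.00083°, Δλ = +0.00457°.
Converting to metres (1° lat = 111317 m, cos φ = 0.985981): observed ΔN = 92.4 m, observed ΔE = 501.6 m.
Subtracting the expected shift leaves a residual of 92.4 − (60.0) = 32.4 m north and 501.6 − (475.4) = 26.2 m east.
Residual distance = √(32.4² + 26.2²) = 41.7 m.

42 m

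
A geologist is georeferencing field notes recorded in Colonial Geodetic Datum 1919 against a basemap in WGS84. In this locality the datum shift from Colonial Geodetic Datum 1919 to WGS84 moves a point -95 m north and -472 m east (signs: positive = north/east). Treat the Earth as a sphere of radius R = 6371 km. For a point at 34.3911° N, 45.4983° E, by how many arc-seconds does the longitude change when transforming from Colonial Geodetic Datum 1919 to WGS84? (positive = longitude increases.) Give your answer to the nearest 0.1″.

Δλ = -18.5″

At latitude 34.3911°, cos φ = 0.825201.
One radian of longitude at latitude φ spans R cos φ, so Δλ = ΔE / (R cos φ) = -472.0 / (6371000 × 0.825201) = -8.9779e-05 rad = -18.518″.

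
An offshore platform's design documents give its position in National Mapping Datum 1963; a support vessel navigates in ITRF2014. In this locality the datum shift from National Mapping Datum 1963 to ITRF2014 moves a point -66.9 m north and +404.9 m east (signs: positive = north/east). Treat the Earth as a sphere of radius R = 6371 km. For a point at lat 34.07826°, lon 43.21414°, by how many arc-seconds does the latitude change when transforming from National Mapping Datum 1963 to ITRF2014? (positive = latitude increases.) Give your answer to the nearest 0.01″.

On a sphere of radius R, 1 rad of latitude = R, so Δφ = ΔN / R = -66.9 / 6371000 = -1.0501e-05 rad = -2.166″.

Δφ = -2.17″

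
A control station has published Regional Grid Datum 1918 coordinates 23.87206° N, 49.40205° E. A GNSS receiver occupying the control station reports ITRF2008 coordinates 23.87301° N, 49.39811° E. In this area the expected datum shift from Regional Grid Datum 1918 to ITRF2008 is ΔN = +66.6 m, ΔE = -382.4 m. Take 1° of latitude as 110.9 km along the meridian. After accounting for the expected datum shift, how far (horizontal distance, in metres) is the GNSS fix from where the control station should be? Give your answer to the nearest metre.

42 m

Observed coordinate differences: Δφ = +0.00095°, Δλ = -0.00394°.
Converting to metres (1° lat = 110900 m, cos φ = 0.914451): observed ΔN = 105.4 m, observed ΔE = -399.6 m.
Subtracting the expected shift leaves a residual of 105.4 − (66.6) = 38.8 m north and -399.6 − (-382.4) = -17.2 m east.
Residual distance = √(38.8² + (-17.2)²) = 42.4 m.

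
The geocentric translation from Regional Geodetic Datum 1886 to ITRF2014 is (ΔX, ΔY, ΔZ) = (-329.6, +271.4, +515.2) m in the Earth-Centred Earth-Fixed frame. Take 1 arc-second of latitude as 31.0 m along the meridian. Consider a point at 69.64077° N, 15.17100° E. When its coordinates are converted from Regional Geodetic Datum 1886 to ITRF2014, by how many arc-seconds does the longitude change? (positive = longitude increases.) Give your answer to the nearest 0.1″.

sin φ = 0.937530, cos φ = 0.347905, sin λ = 0.261701, cos λ = 0.965149.
East component: ΔE = −sin λ·ΔX + cos λ·ΔY = −(0.261701)(-329.6) + (0.965149)(271.4) = 348.20 m.
1° of latitude spans 3600 × 31.00 = 111600 m; at latitude φ, 1° of longitude spans that × cos φ = 38826.2 m, so Δλ = 348.20 / 38826.2 × 3600 = 32.285″.

Δλ = 32.3″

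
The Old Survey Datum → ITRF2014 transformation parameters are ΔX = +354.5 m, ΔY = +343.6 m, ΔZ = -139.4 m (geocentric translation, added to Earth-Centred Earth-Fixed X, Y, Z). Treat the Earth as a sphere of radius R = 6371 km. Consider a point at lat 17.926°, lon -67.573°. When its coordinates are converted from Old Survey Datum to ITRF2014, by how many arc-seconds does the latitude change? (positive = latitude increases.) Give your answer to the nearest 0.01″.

sin φ = 0.307788, cos φ = 0.951455, sin λ = -0.924366, cos λ = 0.381506.
North component: ΔN = −sin φ cos λ·ΔX − sin φ sin λ·ΔY + cos φ·ΔZ = −(0.307788)(0.381506)(354.5) − (0.307788)(-0.924366)(343.6) + (0.951455)(-139.4) = -76.50 m.
1° of latitude spans πR/180 = 111195 m, so Δφ = -76.50 / 111195 × 3600 = -2.477″.

Δφ = -2.48″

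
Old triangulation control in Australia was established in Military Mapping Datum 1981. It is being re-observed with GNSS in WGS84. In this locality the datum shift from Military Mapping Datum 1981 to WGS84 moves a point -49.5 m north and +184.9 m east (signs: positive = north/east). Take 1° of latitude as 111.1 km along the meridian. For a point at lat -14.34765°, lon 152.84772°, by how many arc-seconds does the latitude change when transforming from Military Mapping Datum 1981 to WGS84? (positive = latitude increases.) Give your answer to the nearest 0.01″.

Δφ = -1.60″

1° of latitude = 111.1 km, so Δφ = -49.5 / 111100 = -0.0004455° = -1.604″.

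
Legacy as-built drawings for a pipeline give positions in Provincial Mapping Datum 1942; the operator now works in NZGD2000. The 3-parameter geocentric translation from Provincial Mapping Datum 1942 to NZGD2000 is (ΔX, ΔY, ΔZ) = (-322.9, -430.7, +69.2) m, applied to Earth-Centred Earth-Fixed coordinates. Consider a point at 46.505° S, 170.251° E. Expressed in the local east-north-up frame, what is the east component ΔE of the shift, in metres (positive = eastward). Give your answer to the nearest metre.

The local east axis at (φ, λ) is (−sin λ, cos λ, 0), so ΔE = −sin(170.251°)·(-322.9) + cos(170.251°)·(-430.7) = 479.16 m.

ΔE = 479 m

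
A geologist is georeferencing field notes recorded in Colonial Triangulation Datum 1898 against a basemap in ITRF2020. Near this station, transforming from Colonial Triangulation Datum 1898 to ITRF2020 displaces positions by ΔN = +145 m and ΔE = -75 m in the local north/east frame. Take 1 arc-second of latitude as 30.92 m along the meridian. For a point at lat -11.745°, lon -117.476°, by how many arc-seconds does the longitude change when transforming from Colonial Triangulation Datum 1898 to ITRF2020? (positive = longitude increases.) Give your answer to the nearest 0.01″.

Δλ = -2.48″

At latitude -11.745°, cos φ = 0.979063.
1″ of longitude at this latitude = 30.92 × cos φ = 30.2726 m, so Δλ = -75.0 / 30.2726 = -2.477″.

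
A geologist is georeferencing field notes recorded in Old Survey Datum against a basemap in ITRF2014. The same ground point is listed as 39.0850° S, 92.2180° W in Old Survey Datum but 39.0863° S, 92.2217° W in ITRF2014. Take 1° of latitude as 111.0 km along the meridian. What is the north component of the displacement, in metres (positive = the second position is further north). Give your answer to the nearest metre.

Δφ = -39.0863° − -39.0850° = -0.0013°; Δλ = -92.2217° − -92.2180° = -0.0037°.
ΔN = Δφ × 111000 = -144.3 m; ΔE = Δλ × 111000 × cos(-39.0850°) = -0.0037 × 111000 × 0.776211 = -318.8 m.

ΔN = -144 m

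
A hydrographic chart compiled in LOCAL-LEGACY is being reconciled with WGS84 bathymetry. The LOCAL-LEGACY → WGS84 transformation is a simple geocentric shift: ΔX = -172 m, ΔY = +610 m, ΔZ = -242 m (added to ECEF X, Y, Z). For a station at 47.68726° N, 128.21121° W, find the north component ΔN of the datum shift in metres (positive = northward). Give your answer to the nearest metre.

The local north axis is (−sin φ cos λ, −sin φ sin λ, cos φ), giving ΔN = -78.675 + 354.433 − 162.909 = 112.85 m.

ΔN = 113 m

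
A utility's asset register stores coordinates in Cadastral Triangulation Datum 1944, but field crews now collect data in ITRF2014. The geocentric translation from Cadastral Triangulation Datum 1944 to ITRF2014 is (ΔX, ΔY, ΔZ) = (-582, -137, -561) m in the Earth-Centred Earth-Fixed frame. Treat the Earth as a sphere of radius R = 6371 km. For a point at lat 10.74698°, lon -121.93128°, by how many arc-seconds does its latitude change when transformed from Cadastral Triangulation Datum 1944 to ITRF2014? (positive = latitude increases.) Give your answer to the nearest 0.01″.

Δφ = -20.40″

sin φ = 0.186472, cos φ = 0.982460, sin λ = -0.848683, cos λ = -0.528902.
North component: ΔN = −sin φ cos λ·ΔX − sin φ sin λ·ΔY + cos φ·ΔZ = −(0.186472)(-0.528902)(-582) − (0.186472)(-0.848683)(-137) + (0.982460)(-561) = -630.24 m.
1° of latitude spans πR/180 = 111195 m, so Δφ = -630.24 / 111195 × 3600 = -20.404″.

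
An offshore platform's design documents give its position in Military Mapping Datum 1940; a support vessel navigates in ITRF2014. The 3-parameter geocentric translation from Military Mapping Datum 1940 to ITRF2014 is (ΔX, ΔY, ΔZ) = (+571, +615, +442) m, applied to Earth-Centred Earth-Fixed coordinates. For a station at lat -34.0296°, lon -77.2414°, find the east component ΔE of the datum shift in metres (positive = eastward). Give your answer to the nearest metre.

ΔE = 693 m

The local east axis at (φ, λ) is (−sin λ, cos λ, 0), so ΔE = −sin(-77.2414°)·571 + cos(-77.2414°)·615 = 692.72 m.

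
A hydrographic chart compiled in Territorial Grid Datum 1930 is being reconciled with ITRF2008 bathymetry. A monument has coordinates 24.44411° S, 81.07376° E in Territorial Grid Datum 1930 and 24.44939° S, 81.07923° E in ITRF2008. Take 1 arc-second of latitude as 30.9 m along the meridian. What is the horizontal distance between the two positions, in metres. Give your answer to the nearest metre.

807 m

Δφ = -24.44939° − -24.44411° = -0.00528°; Δλ = 81.07923° − 81.07376° = +0.00547°.
1° of latitude = 3600 × 30.90 = 111240 m.
ΔN = Δφ × 111240 = -587.3 m; ΔE = Δλ × 111240 × cos(-24.44411°) = +0.00547 × 111240 × 0.910365 = 553.9 m.
Distance = √(ΔE² + ΔN²) = √(553.9² + (-587.3)²) = 807.4 m.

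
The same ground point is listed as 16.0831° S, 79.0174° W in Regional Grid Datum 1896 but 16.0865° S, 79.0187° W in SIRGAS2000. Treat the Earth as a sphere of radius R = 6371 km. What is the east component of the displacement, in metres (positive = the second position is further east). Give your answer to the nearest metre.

Δφ = -16.0865° − -16.0831° = -0.0034°; Δλ = -79.0187° − -79.0174° = -0.0013°.
1° along a meridian = πR/180 = 111195 m.
ΔN = Δφ × 111195 = -378.1 m; ΔE = Δλ × 111195 × cos(-16.0831°) = -0.0013 × 111195 × 0.960861 = -138.9 m.

ΔE = -139 m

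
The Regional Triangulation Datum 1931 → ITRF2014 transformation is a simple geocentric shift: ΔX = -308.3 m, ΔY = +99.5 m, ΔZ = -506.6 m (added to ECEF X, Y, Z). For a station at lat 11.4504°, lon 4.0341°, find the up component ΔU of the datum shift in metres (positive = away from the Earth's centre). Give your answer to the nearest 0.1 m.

ΔU = -395.1 m

At φ = 11.4504°, λ = 4.0341°: sin φ = 0.198520, cos φ = 0.980097, sin λ = 0.070350, cos λ = 0.997522.
ΔU = cos φ cos λ·ΔX + cos φ sin λ·ΔY + sin φ·ΔZ = (0.980097)(0.997522)(-308.3) + (0.980097)(0.070350)(99.5) + (0.198520)(-506.6) = -395.12 m.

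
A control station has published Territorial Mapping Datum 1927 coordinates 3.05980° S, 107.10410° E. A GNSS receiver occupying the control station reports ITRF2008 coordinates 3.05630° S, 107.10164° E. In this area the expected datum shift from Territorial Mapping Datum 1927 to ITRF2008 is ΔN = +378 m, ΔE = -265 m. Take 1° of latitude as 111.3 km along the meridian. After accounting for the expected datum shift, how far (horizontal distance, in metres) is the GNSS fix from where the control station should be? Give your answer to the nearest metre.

Observed coordinate differences: Δφ = +0.00350°, Δλ = -0.00246°.
Converting to metres (1° lat = 111300 m, cos φ = 0.998574): observed ΔN = 389.6 m, observed ΔE = -273.4 m.
Subtracting the expected shift leaves a residual of 389.6 − (378) = 11.6 m north and -273.4 − (-265) = -8.4 m east.
Residual distance = √(11.6² + (-8.4)²) = 14.3 m.

14 m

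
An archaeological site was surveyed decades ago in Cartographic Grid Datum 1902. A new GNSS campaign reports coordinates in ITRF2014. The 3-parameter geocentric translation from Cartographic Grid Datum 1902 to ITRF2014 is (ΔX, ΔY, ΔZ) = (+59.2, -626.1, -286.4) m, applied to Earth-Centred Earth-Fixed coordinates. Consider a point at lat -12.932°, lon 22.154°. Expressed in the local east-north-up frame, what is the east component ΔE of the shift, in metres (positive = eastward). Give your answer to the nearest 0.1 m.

The local east axis at (φ, λ) is (−sin λ, cos λ, 0), so ΔE = −sin(22.154°)·59.2 + cos(22.154°)·(-626.1) = -602.20 m.

ΔE = -602.2 m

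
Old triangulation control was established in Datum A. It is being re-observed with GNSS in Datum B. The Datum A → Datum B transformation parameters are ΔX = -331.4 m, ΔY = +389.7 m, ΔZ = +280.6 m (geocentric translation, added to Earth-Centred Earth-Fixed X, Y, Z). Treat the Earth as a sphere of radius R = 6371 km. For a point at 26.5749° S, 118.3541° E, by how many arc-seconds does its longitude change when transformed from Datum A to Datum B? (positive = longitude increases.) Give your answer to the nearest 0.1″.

Δλ = 3.9″

sin φ = -0.447367, cos φ = 0.894350, sin λ = 0.880029, cos λ = -0.474919.
East component: ΔE = −sin λ·ΔX + cos λ·ΔY = −(0.880029)(-331.4) + (-0.474919)(389.7) = 106.57 m.
1° of latitude spans πR/180 = 111195 m; at latitude φ, 1° of longitude spans that × cos φ = 99447.2 m, so Δλ = 106.57 / 99447.2 × 3600 = 3.858″.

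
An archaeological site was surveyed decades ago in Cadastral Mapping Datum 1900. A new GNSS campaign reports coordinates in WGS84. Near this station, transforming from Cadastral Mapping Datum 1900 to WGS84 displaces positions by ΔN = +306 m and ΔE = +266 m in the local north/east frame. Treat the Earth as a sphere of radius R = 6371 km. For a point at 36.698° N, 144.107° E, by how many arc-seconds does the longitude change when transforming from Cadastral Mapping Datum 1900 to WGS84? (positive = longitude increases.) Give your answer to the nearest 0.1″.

At latitude 36.698°, cos φ = 0.801797.
One radian of longitude at latitude φ spans R cos φ, so Δλ = ΔE / (R cos φ) = 266.0 / (6371000 × 0.801797) = 5.2073e-05 rad = 10.741″.

Δλ = 10.7″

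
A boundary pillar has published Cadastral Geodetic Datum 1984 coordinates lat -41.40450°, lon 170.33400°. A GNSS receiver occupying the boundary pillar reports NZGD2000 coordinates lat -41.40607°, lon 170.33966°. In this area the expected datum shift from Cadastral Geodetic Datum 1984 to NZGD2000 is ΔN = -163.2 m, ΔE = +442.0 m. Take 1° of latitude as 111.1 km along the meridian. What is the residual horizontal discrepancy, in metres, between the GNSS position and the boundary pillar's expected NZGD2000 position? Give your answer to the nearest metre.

Observed coordinate differences: Δφ = -0.00157°, Δλ = +0.00566°.
Converting to metres (1° lat = 111100 m, cos φ = 0.750059): observed ΔN = -174.4 m, observed ΔE = 471.7 m.
Subtracting the expected shift leaves a residual of -174.4 − (-163.2) = -11.2 m north and 471.7 − (442.0) = 29.7 m east.
Residual distance = √((-11.2)² + 29.7²) = 31.7 m.

32 m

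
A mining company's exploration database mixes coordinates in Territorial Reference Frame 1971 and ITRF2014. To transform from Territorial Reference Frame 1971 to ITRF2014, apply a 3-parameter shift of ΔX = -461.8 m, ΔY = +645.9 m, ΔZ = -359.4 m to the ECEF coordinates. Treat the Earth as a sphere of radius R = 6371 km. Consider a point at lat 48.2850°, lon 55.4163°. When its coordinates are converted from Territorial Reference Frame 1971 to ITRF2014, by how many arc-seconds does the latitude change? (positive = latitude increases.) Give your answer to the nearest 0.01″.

sin φ = 0.746464, cos φ = 0.665426, sin λ = 0.823298, cos λ = 0.567610.
North component: ΔN = −sin φ cos λ·ΔX − sin φ sin λ·ΔY + cos φ·ΔZ = −(0.746464)(0.567610)(-461.8) − (0.746464)(0.823298)(645.9) + (0.665426)(-359.4) = -440.44 m.
1° of latitude spans πR/180 = 111195 m, so Δφ = -440.44 / 111195 × 3600 = -14.259″.

Δφ = -14.26″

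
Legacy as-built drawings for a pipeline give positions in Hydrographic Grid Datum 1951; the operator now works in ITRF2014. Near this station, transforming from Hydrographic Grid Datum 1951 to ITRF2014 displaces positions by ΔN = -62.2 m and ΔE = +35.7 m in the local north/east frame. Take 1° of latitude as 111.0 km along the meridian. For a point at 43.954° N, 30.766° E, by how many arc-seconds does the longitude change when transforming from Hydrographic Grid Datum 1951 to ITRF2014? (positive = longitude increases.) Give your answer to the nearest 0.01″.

Δλ = 1.61″

At latitude 43.954°, cos φ = 0.719897.
1° of longitude at this latitude = 111.0 × cos φ = 79.91 km, so Δλ = 35.7 / 79908.6 = 0.0004468° = 1.608″.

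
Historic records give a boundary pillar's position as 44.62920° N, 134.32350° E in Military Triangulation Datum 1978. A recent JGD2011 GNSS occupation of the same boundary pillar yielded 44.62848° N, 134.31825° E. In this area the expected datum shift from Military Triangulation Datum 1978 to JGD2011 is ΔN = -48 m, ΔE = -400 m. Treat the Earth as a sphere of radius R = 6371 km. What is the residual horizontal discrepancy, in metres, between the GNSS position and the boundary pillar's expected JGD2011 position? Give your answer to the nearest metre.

Observed coordinate differences: Δφ = -0.00072°, Δλ = -0.00525°.
Converting to metres (1° lat = 111195 m, cos φ = 0.711668): observed ΔN = -80.1 m, observed ΔE = -415.5 m.
Subtracting the expected shift leaves a residual of -80.1 − (-48) = -32.1 m north and -415.5 − (-400) = -15.5 m east.
Residual distance = √((-32.1)² + (-15.5)²) = 35.6 m.

36 m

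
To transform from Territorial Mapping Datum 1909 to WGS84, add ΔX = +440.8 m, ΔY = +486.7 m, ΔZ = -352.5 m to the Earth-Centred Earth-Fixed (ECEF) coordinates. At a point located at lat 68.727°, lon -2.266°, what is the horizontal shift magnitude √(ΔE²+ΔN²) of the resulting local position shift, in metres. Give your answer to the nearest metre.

At φ = 68.727°, λ = -2.266°: sin φ = 0.931862, cos φ = 0.362812, sin λ = -0.039539, cos λ = 0.999218.
ΔE = −sin λ·ΔX + cos λ·ΔY = −(-0.039539)·(440.8) + (0.999218)·(486.7) = 503.75 m.
ΔN = −sin φ cos λ·ΔX − sin φ sin λ·ΔY + cos φ·ΔZ = −(0.931862)(0.999218)(440.8) − (0.931862)(-0.039539)(486.7) + (0.362812)(-352.5) = -520.40 m.
Horizontal magnitude = √(ΔE² + ΔN²) = √(503.75² + (-520.40)²) = 724.28 m.

724 m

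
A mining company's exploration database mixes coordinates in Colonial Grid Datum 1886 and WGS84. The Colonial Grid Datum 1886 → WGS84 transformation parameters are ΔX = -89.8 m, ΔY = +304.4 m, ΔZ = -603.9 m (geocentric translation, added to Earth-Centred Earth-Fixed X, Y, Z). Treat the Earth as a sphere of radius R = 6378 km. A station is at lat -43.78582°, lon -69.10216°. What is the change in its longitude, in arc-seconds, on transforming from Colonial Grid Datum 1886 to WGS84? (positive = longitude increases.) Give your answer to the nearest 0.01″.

sin φ = -0.691965, cos φ = 0.721932, sin λ = -0.934218, cos λ = 0.356703.
East component: ΔE = −sin λ·ΔX + cos λ·ΔY = −(-0.934218)(-89.8) + (0.356703)(304.4) = 24.69 m.
1° of latitude spans πR/180 = 111317 m; at latitude φ, 1° of longitude spans that × cos φ = 80363.3 m, so Δλ = 24.69 / 80363.3 × 3600 = 1.106″.

Δλ = 1.11″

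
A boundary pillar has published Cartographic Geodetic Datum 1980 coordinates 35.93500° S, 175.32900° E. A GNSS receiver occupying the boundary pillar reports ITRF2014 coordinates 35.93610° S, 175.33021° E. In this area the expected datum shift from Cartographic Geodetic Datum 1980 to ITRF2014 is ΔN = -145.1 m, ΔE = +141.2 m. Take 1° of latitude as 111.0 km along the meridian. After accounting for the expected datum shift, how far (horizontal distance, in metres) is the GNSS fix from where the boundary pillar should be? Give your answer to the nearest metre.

40 m

Observed coordinate differences: Δφ = -0.00110°, Δλ = +0.00121°.
Converting to metres (1° lat = 111000 m, cos φ = 0.809683): observed ΔN = -122.1 m, observed ΔE = 108.7 m.
Subtracting the expected shift leaves a residual of -122.1 − (-145.1) = 23.0 m north and 108.7 − (141.2) = -32.5 m east.
Residual distance = √(23.0² + (-32.5)²) = 39.8 m.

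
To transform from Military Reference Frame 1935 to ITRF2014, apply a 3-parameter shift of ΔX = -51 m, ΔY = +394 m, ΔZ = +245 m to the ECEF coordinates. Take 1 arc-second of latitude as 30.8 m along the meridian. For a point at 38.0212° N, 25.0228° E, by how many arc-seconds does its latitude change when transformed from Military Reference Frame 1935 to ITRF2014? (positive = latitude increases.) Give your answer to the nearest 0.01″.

sin φ = 0.615953, cos φ = 0.787783, sin λ = 0.422979, cos λ = 0.906140.
North component: ΔN = −sin φ cos λ·ΔX − sin φ sin λ·ΔY + cos φ·ΔZ = −(0.615953)(0.906140)(-51) − (0.615953)(0.422979)(394) + (0.787783)(245) = 118.82 m.
1° of latitude spans 3600 × 30.80 = 110880 m, so Δφ = 118.82 / 110880 × 3600 = 3.858″.

Δφ = 3.86″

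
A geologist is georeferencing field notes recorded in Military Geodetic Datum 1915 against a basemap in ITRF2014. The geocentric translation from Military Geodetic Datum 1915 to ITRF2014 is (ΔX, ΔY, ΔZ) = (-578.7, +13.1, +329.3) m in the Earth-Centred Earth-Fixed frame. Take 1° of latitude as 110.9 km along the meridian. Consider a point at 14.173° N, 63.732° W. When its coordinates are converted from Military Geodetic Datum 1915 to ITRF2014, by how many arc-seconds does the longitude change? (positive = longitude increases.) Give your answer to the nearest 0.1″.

sin φ = 0.244851, cos φ = 0.969561, sin λ = -0.896734, cos λ = 0.442570.
East component: ΔE = −sin λ·ΔX + cos λ·ΔY = −(-0.896734)(-578.7) + (0.442570)(13.1) = -513.14 m.
1° of latitude spans 110900 m; at latitude φ, 1° of longitude spans that × cos φ = 107524.3 m, so Δλ = -513.14 / 107524.3 × 3600 = -17.180″.

Δλ = -17.2″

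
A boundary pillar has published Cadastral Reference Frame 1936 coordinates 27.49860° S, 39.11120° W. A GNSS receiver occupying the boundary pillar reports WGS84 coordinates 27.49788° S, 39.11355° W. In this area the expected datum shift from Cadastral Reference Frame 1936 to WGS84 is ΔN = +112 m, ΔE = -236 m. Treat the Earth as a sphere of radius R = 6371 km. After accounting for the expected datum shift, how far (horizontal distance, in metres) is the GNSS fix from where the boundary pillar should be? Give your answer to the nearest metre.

Observed coordinate differences: Δφ = +0.00072°, Δλ = -0.00235°.
Converting to metres (1° lat = 111195 m, cos φ = 0.887022): observed ΔN = 80.1 m, observed ΔE = -231.8 m.
Subtracting the expected shift leaves a residual of 80.1 − (112) = -31.9 m north and -231.8 − (-236) = 4.2 m east.
Residual distance = √((-31.9)² + 4.2²) = 32.2 m.

32 m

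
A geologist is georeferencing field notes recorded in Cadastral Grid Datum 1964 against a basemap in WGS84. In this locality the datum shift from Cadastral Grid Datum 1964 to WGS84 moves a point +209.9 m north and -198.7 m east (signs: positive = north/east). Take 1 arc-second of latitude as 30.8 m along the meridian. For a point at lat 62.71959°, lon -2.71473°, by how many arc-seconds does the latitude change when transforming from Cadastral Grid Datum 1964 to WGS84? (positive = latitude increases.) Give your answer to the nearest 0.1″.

1″ of latitude = 30.80 m, so Δφ = 209.9 / 30.80 = 6.815″.

Δφ = 6.8″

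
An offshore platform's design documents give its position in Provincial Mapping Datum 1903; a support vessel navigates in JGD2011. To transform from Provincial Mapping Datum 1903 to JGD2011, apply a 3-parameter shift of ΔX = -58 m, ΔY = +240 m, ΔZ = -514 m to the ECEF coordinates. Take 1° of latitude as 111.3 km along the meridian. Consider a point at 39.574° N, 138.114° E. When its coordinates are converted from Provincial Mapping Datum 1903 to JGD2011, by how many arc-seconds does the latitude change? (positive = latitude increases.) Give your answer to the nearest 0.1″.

sin φ = 0.637074, cos φ = 0.770802, sin λ = 0.667651, cos λ = -0.744475.
North component: ΔN = −sin φ cos λ·ΔX − sin φ sin λ·ΔY + cos φ·ΔZ = −(0.637074)(-0.744475)(-58) − (0.637074)(0.667651)(240) + (0.770802)(-514) = -525.78 m.
1° of latitude spans 111300 m, so Δφ = -525.78 / 111300 × 3600 = -17.006″.

Δφ = -17.0″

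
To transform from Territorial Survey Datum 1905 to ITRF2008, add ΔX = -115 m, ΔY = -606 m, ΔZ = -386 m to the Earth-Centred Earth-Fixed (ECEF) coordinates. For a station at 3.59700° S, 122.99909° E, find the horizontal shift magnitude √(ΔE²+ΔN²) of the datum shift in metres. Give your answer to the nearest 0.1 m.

593.8 m

At φ = -3.59700°, λ = 122.99909°: sin φ = -0.062738, cos φ = 0.998030, sin λ = 0.838679, cos λ = -0.544626.
ΔE = −sin λ·ΔX + cos λ·ΔY = −(0.838679)·(-115) + (-0.544626)·(-606) = 426.49 m.
ΔN = −sin φ cos λ·ΔX − sin φ sin λ·ΔY + cos φ·ΔZ = −(-0.062738)(-0.544626)(-115) − (-0.062738)(0.838679)(-606) + (0.998030)(-386) = -413.20 m.
Horizontal magnitude = √(ΔE² + ΔN²) = √(426.49² + (-413.20)²) = 593.82 m.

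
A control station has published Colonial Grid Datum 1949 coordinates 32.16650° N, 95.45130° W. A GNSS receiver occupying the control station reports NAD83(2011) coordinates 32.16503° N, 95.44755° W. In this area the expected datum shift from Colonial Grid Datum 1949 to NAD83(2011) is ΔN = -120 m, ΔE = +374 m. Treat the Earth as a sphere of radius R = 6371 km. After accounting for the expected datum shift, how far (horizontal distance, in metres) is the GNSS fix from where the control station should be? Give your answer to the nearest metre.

48 m

Observed coordinate differences: Δφ = -0.00147°, Δλ = +0.00375°.
Converting to metres (1° lat = 111195 m, cos φ = 0.846505): observed ΔN = -163.5 m, observed ΔE = 353.0 m.
Subtracting the expected shift leaves a residual of -163.5 − (-120) = -43.5 m north and 353.0 − (374) = -21.0 m east.
Residual distance = √((-43.5)² + (-21.0)²) = 48.3 m.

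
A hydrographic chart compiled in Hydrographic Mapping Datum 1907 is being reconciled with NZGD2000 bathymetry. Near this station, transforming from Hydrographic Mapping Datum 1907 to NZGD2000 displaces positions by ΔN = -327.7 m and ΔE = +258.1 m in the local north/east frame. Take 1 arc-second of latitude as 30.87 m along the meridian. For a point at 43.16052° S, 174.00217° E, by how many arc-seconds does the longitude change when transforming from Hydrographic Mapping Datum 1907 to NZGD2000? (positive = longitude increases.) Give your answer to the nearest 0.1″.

At latitude -43.16052°, cos φ = 0.729440.
1″ of longitude at this latitude = 30.87 × cos φ = 22.5178 m, so Δλ = 258.1 / 22.5178 = 11.462″.

Δλ = 11.5″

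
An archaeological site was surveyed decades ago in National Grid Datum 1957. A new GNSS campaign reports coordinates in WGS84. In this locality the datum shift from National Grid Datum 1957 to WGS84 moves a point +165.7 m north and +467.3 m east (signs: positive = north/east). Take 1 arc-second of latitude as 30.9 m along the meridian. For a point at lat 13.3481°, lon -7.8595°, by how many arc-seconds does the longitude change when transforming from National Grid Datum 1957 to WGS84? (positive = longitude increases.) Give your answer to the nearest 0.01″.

At latitude 13.3481°, cos φ = 0.972985.
1″ of longitude at this latitude = 30.90 × cos φ = 30.0652 m, so Δλ = 467.3 / 30.0652 = 15.543″.

Δλ = 15.54″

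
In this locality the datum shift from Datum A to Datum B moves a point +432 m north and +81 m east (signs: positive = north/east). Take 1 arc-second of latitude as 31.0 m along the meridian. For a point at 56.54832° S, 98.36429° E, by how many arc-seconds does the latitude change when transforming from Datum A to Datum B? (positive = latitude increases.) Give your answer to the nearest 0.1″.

1″ of latitude = 31.00 m, so Δφ = 432.0 / 31.00 = 13.935″.

Δφ = 13.9″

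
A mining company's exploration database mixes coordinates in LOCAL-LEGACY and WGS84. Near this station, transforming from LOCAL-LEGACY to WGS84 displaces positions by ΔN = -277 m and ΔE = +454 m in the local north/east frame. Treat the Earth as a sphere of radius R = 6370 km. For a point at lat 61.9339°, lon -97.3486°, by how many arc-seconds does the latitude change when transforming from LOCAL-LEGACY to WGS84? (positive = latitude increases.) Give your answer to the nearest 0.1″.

On a sphere of radius R, 1 rad of latitude = R, so Δφ = ΔN / R = -277.0 / 6370000 = -4.3485e-05 rad = -8.969″.

Δφ = -9.0″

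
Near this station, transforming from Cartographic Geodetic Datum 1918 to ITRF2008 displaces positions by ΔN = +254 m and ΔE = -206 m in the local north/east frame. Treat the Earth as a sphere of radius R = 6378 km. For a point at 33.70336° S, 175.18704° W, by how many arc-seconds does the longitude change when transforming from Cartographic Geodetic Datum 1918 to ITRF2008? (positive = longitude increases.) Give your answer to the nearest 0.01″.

At latitude -33.70336°, cos φ = 0.831922.
One radian of longitude at latitude φ spans R cos φ, so Δλ = ΔE / (R cos φ) = -206.0 / (6378000 × 0.831922) = -3.8824e-05 rad = -8.008″.

Δλ = -8.01″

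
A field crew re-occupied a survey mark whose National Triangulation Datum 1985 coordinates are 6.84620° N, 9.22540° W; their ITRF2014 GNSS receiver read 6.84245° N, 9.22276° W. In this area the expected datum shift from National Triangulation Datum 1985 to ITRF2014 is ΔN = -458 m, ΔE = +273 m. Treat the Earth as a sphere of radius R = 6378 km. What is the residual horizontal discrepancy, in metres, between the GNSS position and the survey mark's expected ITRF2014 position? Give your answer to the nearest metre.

Observed coordinate differences: Δφ = -0.00375°, Δλ = +0.00264°.
Converting to metres (1° lat = 111317 m, cos φ = 0.992870): observed ΔN = -417.4 m, observed ΔE = 291.8 m.
Subtracting the expected shift leaves a residual of -417.4 − (-458) = 40.6 m north and 291.8 − (273) = 18.8 m east.
Residual distance = √(40.6² + 18.8²) = 44.7 m.

45 m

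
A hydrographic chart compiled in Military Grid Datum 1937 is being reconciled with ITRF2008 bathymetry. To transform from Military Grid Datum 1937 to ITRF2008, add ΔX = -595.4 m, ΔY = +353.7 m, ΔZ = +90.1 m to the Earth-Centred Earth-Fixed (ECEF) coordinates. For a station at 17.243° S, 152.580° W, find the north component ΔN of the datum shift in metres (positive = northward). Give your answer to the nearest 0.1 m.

ΔN = 194.4 m

At φ = -17.243°, λ = -152.580°: sin φ = -0.296425, cos φ = 0.955056, sin λ = -0.460510, cos λ = -0.887655.
ΔN = −sin φ cos λ·ΔX − sin φ sin λ·ΔY + cos φ·ΔZ = −(-0.296425)(-0.887655)(-595.4) − (-0.296425)(-0.460510)(353.7) + (0.955056)(90.1) = 194.43 m.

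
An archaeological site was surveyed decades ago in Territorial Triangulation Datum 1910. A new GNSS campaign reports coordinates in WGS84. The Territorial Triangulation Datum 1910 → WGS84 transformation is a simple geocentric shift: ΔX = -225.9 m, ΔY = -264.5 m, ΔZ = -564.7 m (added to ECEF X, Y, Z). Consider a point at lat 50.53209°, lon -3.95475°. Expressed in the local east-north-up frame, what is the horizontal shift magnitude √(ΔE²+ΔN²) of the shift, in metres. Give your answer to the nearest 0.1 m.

At φ = 50.53209°, λ = -3.95475°: sin φ = 0.771981, cos φ = 0.635646, sin λ = -0.068969, cos λ = 0.997619.
ΔE = −sin λ·ΔX + cos λ·ΔY = −(-0.068969)·(-225.9) + (0.997619)·(-264.5) = -279.45 m.
ΔN = −sin φ cos λ·ΔX − sin φ sin λ·ΔY + cos φ·ΔZ = −(0.771981)(0.997619)(-225.9) − (0.771981)(-0.068969)(-264.5) + (0.635646)(-564.7) = -199.06 m.
Horizontal magnitude = √(ΔE² + ΔN²) = √((-279.45)² + (-199.06)²) = 343.10 m.

343.1 m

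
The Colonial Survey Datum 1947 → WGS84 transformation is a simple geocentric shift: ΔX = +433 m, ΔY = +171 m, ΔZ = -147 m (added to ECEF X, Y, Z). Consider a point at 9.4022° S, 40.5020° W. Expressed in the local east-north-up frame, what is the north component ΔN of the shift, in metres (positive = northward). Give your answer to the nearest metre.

At φ = -9.4022°, λ = -40.5020°: sin φ = -0.163364, cos φ = 0.986566, sin λ = -0.649475, cos λ = 0.760383.
ΔN = −sin φ cos λ·ΔX − sin φ sin λ·ΔY + cos φ·ΔZ = −(-0.163364)(0.760383)(433) − (-0.163364)(-0.649475)(171) + (0.986566)(-147) = -109.38 m.

ΔN = -109 m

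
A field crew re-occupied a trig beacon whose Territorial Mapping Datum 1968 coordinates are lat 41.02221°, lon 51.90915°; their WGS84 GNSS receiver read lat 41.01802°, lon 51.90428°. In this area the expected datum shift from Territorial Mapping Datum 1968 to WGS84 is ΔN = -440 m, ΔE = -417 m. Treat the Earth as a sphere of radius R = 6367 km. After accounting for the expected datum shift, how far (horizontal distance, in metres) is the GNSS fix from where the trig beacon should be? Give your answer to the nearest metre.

Observed coordinate differences: Δφ = -0.00419°, Δλ = -0.00487°.
Converting to metres (1° lat = 111125 m, cos φ = 0.754455): observed ΔN = -465.6 m, observed ΔE = -408.3 m.
Subtracting the expected shift leaves a residual of -465.6 − (-440) = -25.6 m north and -408.3 − (-417) = 8.7 m east.
Residual distance = √((-25.6)² + 8.7²) = 27.1 m.

27 m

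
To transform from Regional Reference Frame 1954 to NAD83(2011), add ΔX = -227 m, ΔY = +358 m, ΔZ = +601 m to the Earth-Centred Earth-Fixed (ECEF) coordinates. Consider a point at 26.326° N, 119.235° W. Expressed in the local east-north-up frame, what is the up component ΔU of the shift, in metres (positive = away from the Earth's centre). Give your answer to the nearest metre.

At φ = 26.326°, λ = -119.235°: sin φ = 0.443478, cos φ = 0.896285, sin λ = -0.872624, cos λ = -0.488393.
ΔU = cos φ cos λ·ΔX + cos φ sin λ·ΔY + sin φ·ΔZ = (0.896285)(-0.488393)(-227) + (0.896285)(-0.872624)(358) + (0.443478)(601) = 85.90 m.

ΔU = 86 m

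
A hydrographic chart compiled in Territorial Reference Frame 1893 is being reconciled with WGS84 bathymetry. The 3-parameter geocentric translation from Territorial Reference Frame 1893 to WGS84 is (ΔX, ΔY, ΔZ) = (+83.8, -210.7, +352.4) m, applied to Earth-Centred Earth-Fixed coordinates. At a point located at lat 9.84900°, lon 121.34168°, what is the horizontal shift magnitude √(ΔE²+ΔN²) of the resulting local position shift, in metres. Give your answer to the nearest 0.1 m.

The local east axis at (φ, λ) is (−sin λ, cos λ, 0), so ΔE = −sin(121.34168°)·83.8 + cos(121.34168°)·(-210.7) = 38.02 m.
The local north axis is (−sin φ cos λ, −sin φ sin λ, cos φ), giving ΔN = 7.456 + 30.782 + 347.206 = 385.44 m.
Horizontal magnitude = √(ΔE² + ΔN²) = √(38.02² + 385.44²) = 387.31 m.

387.3 m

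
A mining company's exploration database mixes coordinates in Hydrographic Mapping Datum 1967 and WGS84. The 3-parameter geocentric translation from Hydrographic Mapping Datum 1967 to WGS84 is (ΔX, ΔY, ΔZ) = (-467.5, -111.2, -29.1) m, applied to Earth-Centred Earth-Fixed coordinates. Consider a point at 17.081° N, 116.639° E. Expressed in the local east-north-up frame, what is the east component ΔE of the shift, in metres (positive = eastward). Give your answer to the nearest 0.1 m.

The local east axis at (φ, λ) is (−sin λ, cos λ, 0), so ΔE = −sin(116.639°)·(-467.5) + cos(116.639°)·(-111.2) = 467.73 m.

ΔE = 467.7 m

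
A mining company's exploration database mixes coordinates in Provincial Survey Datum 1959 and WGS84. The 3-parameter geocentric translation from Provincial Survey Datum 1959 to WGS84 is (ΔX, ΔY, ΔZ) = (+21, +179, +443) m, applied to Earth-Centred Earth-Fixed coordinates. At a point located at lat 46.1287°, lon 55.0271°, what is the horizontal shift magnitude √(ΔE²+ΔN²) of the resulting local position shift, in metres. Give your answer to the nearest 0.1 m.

The local east axis at (φ, λ) is (−sin λ, cos λ, 0), so ΔE = −sin(55.0271°)·21 + cos(55.0271°)·179 = 85.39 m.
The local north axis is (−sin φ cos λ, −sin φ sin λ, cos φ), giving ΔN = -8.677 − 105.739 + 307.017 = 192.60 m.
Horizontal magnitude = √(ΔE² + ΔN²) = √(85.39² + 192.60²) = 210.68 m.

210.7 m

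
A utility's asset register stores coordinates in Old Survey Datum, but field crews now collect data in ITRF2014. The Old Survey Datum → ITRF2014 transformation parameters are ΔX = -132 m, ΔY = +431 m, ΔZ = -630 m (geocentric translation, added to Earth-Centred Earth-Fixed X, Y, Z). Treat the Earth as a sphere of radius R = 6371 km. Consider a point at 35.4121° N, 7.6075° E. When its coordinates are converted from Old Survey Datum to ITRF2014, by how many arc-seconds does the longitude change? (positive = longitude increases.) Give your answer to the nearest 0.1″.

sin φ = 0.579453, cos φ = 0.815005, sin λ = 0.132386, cos λ = 0.991198.
East component: ΔE = −sin λ·ΔX + cos λ·ΔY = −(0.132386)(-132) + (0.991198)(431) = 444.68 m.
1° of latitude spans πR/180 = 111195 m; at latitude φ, 1° of longitude spans that × cos φ = 90624.5 m, so Δλ = 444.68 / 90624.5 × 3600 = 17.665″.

Δλ = 17.7″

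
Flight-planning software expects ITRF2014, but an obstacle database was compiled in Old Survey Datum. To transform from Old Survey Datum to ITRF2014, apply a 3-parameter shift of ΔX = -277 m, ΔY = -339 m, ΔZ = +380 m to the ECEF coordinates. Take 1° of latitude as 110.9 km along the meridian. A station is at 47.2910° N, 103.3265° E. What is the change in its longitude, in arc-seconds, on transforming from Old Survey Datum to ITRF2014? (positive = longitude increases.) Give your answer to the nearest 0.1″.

Δλ = 16.6″

sin φ = 0.734808, cos φ = 0.678275, sin λ = 0.973072, cos λ = -0.230500.
East component: ΔE = −sin λ·ΔX + cos λ·ΔY = −(0.973072)(-277) + (-0.230500)(-339) = 347.68 m.
1° of latitude spans 110900 m; at latitude φ, 1° of longitude spans that × cos φ = 75220.7 m, so Δλ = 347.68 / 75220.7 × 3600 = 16.640″.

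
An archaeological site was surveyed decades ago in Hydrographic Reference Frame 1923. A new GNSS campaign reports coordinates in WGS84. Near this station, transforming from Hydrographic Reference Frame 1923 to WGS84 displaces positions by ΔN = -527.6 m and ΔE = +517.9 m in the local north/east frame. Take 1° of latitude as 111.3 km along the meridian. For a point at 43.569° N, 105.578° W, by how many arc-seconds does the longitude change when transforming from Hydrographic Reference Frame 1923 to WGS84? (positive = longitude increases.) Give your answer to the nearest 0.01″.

At latitude 43.569°, cos φ = 0.724545.
1° of longitude at this latitude = 111.3 × cos φ = 80.64 km, so Δλ = 517.9 / 80641.8 = 0.0064222° = 23.120″.

Δλ = 23.12″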